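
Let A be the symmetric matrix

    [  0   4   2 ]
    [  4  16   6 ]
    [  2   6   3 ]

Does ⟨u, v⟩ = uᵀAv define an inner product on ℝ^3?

no

A is congruent to a diagonal matrix with 2 positive, 1 negative and 0 zero entries, so Q is indefinite.
⟨·,·⟩ is an inner product exactly when A is positive definite.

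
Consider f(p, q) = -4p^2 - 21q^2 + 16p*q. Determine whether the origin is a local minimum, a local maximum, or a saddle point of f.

The Hessian at the origin is H = [[-8, 16], [16, -42]].
det H = -8·-42 − (16)² = 80 > 0 and H[1,1] = -8 < 0, so H is negative definite.
Therefore the origin is a local maximum.

local maximum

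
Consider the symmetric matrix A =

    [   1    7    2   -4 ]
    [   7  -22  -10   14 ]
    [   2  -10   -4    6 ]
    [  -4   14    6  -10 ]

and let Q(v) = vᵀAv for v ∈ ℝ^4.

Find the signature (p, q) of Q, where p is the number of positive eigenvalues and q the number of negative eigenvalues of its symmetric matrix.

An LDLᵀ factorisation of A has diagonal entries 1, -71, 8/71, -3/2.
Counting signs: 2 positive, 2 negative.

(2, 2)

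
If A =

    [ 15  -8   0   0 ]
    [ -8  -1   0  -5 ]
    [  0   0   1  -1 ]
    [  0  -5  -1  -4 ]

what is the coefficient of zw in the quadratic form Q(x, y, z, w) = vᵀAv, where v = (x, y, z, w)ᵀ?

The coefficient of zw is A[3,4] + A[4,3] = 2·(-1) = -2.

-2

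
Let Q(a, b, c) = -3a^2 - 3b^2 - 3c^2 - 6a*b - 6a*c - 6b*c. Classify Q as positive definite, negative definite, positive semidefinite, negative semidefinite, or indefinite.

The associated matrix is A = [[-3, -3, -3], [-3, -3, -3], [-3, -3, -3]].
Applying the same elementary operations to the rows and columns of A produces a congruent diagonal matrix with entries -3, 0, 0.
So there are 1 negative, 2 zero pivots.
Hence Q is negative semidefinite.

negative semidefinite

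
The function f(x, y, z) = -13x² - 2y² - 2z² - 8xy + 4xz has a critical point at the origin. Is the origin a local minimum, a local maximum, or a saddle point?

local maximum

The Hessian at the origin is H = [[-26, -8, 4], [-8, -4, 0], [4, 0, -4]].
An LDLᵀ factorisation of H has diagonal entries -26, -20/13, -12/5.
So there are 3 negative pivots.
H is negative definite, so the origin is a strict local maximum.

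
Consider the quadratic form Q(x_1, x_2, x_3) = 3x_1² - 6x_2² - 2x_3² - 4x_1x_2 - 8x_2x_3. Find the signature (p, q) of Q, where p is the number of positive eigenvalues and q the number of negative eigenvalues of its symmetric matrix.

The associated matrix is A = [[3, -2, 0], [-2, -6, -4], [0, -4, -2]].
Symmetric row and column elimination reduces A to a congruent diagonal form with pivots 3, -22/3, 2/11.
That gives 2 positive, 1 negative pivots.

(2, 1)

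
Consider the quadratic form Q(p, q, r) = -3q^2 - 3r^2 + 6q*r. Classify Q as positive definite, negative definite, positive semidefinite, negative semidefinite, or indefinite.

The associated matrix is A = [[0, 0, 0], [0, -3, 3], [0, 3, -3]].
Row-reducing A symmetrically gives the diagonal entries 0, -3, 0.
So there are 1 negative, 2 zero pivots.
Hence Q is negative semidefinite.

negative semidefinite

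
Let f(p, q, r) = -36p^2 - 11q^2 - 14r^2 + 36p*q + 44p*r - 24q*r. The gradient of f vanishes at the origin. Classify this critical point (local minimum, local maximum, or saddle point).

The Hessian at the origin is H = [[-72, 36, 44], [36, -22, -24], [44, -24, -28]].
An LDLᵀ factorisation of H has diagonal entries -72, -4, -1/9.
So there are 3 negative pivots.
H is negative definite, so the origin is a strict local maximum.

local maximum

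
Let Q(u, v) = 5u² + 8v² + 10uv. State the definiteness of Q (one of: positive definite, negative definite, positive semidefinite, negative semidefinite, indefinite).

The symmetric matrix is A = [[5, 5], [5, 8]].
Congruent diagonalization of A (simultaneous row and column reduction) yields pivots 5, 3.
So there are 2 positive pivots.
Hence Q is positive definite.

positive definite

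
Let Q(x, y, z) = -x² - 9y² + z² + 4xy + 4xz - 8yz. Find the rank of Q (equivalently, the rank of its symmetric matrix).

The symmetric matrix is A = [[-1, 2, 2], [2, -9, -4], [2, -4, 1]].
An LDLᵀ factorisation of A has diagonal entries -1, -5, 5.
Counting signs: 1 positive, 2 negative.
The rank is the number of nonzero pivots: 3.

3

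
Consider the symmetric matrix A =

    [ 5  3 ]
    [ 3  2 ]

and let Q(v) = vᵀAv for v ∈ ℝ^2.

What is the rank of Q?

2

Row-reducing A symmetrically gives the diagonal entries 5, 1/5.
That gives 2 positive pivots.
The rank is the number of nonzero pivots: 2.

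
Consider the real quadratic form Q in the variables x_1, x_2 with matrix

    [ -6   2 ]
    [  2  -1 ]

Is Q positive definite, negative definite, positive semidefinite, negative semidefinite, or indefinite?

negative definite

Leading principal minors: Δ_1 = -6, Δ_2 = 2.
The signs alternate starting with Δ_1 < 0, so by Sylvester's criterion Q is negative definite.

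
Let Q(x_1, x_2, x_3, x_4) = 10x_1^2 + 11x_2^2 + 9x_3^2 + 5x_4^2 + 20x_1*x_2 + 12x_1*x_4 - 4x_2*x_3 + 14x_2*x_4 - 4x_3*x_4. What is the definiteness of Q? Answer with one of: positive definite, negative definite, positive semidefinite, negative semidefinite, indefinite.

The symmetric matrix of Q is A = [[10, 10, 0, 6], [10, 11, -2, 7], [0, -2, 9, -2], [6, 7, -2, 5]].
Leading principal minors: Δ_1 = 10, Δ_2 = 10, Δ_3 = 50, Δ_4 = 20.
All leading principal minors are positive, so by Sylvester's criterion Q is positive definite.

positive definite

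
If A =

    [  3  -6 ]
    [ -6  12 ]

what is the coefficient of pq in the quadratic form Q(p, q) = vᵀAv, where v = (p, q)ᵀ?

-12

The coefficient of pq is A[1,2] + A[2,1] = 2·(-6) = -12.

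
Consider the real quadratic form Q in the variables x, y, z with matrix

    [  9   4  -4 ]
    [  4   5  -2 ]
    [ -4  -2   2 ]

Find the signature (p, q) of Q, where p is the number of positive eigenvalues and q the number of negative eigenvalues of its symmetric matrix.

Applying the same elementary operations to the rows and columns of A produces a congruent diagonal matrix with entries 9, 29/9, 6/29.
That gives 3 positive pivots.

(3, 0)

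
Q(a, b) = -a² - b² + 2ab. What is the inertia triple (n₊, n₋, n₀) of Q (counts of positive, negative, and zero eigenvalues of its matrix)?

Write A = [[-1, 1], [1, -1]].
Symmetric row and column elimination reduces A to a congruent diagonal form with pivots -1, 0.
So there are 1 negative, 1 zero pivots.

(0, 1, 1)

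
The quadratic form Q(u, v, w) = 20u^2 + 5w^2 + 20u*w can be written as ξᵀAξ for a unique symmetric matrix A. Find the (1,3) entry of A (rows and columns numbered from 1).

The coefficient of u·w in Q is 20. For a symmetric A this equals A[1,3] + A[3,1] = 2·A[1,3].
So A[1,3] = 20/2 = 10.

10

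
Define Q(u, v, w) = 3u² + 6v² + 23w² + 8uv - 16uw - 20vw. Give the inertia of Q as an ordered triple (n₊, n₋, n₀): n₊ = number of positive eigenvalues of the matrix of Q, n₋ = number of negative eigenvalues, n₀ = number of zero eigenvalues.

(3, 0, 0)

Write A = [[3, 4, -8], [4, 6, -10], [-8, -10, 23]].
Row-reducing A symmetrically gives the diagonal entries 3, 2/3, 1.
Counting signs: 3 positive.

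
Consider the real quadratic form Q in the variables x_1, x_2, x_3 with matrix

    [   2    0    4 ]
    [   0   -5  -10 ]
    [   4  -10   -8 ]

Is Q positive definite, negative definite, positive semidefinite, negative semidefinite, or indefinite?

An LDLᵀ factorisation of A has diagonal entries 2, -5, 4.
So there are 2 positive, 1 negative pivots.
Hence Q is indefinite.

indefinite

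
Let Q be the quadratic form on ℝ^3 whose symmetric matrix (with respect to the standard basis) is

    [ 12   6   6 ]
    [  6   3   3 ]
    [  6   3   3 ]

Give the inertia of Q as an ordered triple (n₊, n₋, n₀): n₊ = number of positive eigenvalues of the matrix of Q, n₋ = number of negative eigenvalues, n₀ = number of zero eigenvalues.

Congruent diagonalization of A (simultaneous row and column reduction) yields pivots 12, 0, 0.
That gives 1 positive, 2 zero pivots.

(1, 0, 2)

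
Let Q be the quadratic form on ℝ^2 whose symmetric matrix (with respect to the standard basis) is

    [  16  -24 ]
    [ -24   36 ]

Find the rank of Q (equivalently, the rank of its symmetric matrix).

1

Applying the same elementary operations to the rows and columns of A produces a congruent diagonal matrix with entries 16, 0.
So there are 1 positive, 1 zero pivots.
The rank is the number of nonzero pivots: 1.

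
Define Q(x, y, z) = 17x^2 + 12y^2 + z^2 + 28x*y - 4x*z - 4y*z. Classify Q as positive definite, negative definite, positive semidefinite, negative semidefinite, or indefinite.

positive definite

The symmetric matrix of Q is A = [[17, 14, -2], [14, 12, -2], [-2, -2, 1]].
Leading principal minors: Δ_1 = 17, Δ_2 = 8, Δ_3 = 4.
All leading principal minors are positive, so by Sylvester's criterion Q is positive definite.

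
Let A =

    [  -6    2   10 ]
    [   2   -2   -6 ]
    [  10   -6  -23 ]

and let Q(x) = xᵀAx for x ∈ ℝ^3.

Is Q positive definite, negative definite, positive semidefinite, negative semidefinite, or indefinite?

negative definite

Leading principal minors: Δ_1 = -6, Δ_2 = 8, Δ_3 = -8.
The signs alternate starting with Δ_1 < 0, so by Sylvester's criterion Q is negative definite.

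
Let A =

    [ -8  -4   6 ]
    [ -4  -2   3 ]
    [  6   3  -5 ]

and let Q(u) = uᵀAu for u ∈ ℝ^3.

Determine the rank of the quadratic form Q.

Symmetric row and column elimination reduces A to a congruent diagonal form with pivots -8, 0, -1/2.
Counting signs: 2 negative, 1 zero.
The rank is the number of nonzero pivots: 2.

2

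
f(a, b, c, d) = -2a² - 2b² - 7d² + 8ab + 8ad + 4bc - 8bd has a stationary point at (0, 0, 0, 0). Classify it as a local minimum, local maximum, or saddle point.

saddle point

The Hessian at the origin is H = [[-4, 8, 0, 8], [8, -4, 4, -8], [0, 4, 0, 0], [8, -8, 0, -14]].
Symmetric row and column elimination reduces H to a congruent diagonal form with pivots -4, 12, -4/3, 2.
So there are 2 positive, 2 negative pivots.
H is indefinite, so the origin is a saddle point.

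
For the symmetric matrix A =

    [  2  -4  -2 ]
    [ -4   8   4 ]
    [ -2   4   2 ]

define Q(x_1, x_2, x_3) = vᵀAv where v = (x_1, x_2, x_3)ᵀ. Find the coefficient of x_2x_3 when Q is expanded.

8

The coefficient of x_2x_3 is A[2,3] + A[3,2] = 2·4 = 8.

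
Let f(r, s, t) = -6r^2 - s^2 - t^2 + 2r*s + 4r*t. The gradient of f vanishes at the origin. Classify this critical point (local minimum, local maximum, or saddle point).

The Hessian at the origin is H = [[-12, 2, 4], [2, -2, 0], [4, 0, -2]].
Congruent diagonalization of H (simultaneous row and column reduction) yields pivots -12, -5/3, -2/5.
Counting signs: 3 negative.
H is negative definite, so the origin is a strict local maximum.

local maximum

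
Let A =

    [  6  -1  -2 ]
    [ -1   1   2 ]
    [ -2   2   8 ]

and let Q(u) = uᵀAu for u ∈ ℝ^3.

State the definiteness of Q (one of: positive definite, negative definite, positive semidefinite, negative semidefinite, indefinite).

Congruent diagonalization of A (simultaneous row and column reduction) yields pivots 6, 5/6, 4.
That gives 3 positive pivots.
Hence Q is positive definite.

positive definite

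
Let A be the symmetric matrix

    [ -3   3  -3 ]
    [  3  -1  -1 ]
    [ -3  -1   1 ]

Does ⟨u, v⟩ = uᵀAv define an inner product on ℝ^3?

Row-reducing A symmetrically gives the diagonal entries -3, 2, -4.
That gives 1 positive, 2 negative pivots.
Hence Q is indefinite.
⟨·,·⟩ is an inner product exactly when A is positive definite.

no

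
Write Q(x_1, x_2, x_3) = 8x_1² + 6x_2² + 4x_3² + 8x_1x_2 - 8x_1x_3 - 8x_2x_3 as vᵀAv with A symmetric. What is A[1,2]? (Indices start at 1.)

The coefficient of x_1·x_2 in Q is 8. For a symmetric A this equals A[1,2] + A[2,1] = 2·A[1,2].
So A[1,2] = 8/2 = 4.

4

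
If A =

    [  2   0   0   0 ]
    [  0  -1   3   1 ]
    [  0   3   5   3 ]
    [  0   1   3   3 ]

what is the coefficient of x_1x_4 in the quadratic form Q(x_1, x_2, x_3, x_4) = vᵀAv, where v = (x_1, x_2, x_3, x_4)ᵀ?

0

The coefficient of x_1x_4 is A[1,4] + A[4,1] = 2·0 = 0.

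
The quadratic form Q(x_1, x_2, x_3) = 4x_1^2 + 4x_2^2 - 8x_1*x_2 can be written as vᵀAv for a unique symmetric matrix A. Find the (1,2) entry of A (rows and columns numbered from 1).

-4

The coefficient of x_1·x_2 in Q is -8. For a symmetric A this equals A[1,2] + A[2,1] = 2·A[1,2].
So A[1,2] = -8/2 = -4.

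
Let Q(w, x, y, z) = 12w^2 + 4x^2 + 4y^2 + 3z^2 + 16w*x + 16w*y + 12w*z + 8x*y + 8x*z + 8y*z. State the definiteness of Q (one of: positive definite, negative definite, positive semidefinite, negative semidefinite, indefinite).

indefinite

Write A = [[12, 8, 8, 6], [8, 4, 4, 4], [8, 4, 4, 4], [6, 4, 4, 3]].
Row-reducing A symmetrically gives the diagonal entries 12, -4/3, 0, 0.
So there are 1 positive, 1 negative, 2 zero pivots.
Hence Q is indefinite.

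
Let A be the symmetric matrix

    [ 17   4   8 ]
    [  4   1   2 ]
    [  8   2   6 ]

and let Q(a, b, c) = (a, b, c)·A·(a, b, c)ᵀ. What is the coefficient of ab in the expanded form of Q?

The coefficient of ab is A[1,2] + A[2,1] = 2·4 = 8.

8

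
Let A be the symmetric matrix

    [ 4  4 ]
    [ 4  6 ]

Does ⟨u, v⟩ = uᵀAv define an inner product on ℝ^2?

yes

Leading principal minors: Δ_1 = 4, Δ_2 = 8.
All leading principal minors are positive, so by Sylvester's criterion Q is positive definite.
⟨·,·⟩ is an inner product exactly when A is positive definite.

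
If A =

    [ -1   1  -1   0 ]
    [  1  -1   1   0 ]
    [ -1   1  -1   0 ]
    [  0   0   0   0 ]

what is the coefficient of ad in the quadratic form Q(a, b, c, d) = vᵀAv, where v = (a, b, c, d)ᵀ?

0

The coefficient of ad is A[1,4] + A[4,1] = 2·0 = 0.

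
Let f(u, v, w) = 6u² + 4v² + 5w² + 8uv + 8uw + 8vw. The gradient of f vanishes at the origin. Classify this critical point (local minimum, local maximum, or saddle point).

The Hessian at the origin is H = [[12, 8, 8], [8, 8, 8], [8, 8, 10]].
An LDLᵀ factorisation of H has diagonal entries 12, 8/3, 2.
Counting signs: 3 positive.
H is positive definite, so the origin is a strict local minimum.

local minimum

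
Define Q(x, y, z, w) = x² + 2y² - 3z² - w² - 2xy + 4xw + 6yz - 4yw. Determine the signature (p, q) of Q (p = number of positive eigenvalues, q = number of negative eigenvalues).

Write A = [[1, -1, 0, 2], [-1, 2, 3, -2], [0, 3, -3, 0], [2, -2, 0, -1]].
Congruent diagonalization of A (simultaneous row and column reduction) yields pivots 1, 1, -12, -5.
Counting signs: 2 positive, 2 negative.

(2, 2)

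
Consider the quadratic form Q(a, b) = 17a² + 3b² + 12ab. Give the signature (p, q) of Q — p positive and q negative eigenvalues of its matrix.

(2, 0)

The symmetric matrix is A = [[17, 6], [6, 3]].
Symmetric row and column elimination reduces A to a congruent diagonal form with pivots 17, 15/17.
So there are 2 positive pivots.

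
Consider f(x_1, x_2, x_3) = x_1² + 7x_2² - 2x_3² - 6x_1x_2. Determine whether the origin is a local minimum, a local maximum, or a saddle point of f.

The Hessian at the origin is H = [[2, -6, 0], [-6, 14, 0], [0, 0, -4]].
Symmetric row and column elimination reduces H to a congruent diagonal form with pivots 2, -4, -4.
Counting signs: 1 positive, 2 negative.
H is indefinite, so the origin is a saddle point.

saddle point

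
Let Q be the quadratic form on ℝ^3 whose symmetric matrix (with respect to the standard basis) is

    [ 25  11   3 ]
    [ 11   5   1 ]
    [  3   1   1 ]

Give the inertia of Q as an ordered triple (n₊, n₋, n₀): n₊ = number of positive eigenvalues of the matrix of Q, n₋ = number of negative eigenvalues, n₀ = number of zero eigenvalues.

Congruent diagonalization of A (simultaneous row and column reduction) yields pivots 25, 4/25, 0.
That gives 2 positive, 1 zero pivots.

(2, 0, 1)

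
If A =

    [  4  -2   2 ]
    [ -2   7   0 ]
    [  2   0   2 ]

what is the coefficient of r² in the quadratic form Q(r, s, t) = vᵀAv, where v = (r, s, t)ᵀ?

The coefficient of r² is the diagonal entry A[1,1] = 4.

4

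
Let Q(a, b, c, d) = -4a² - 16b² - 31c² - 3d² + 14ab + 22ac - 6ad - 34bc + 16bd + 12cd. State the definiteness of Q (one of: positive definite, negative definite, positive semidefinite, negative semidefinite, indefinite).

The symmetric matrix is A = [[-4, 7, 11, -3], [7, -16, -17, 8], [11, -17, -31, 6], [-3, 8, 6, -3]].
Congruent diagonalization of A (simultaneous row and column reduction) yields pivots -4, -15/4, 3/5, 2/3.
Counting signs: 2 positive, 2 negative.
Hence Q is indefinite.

indefinite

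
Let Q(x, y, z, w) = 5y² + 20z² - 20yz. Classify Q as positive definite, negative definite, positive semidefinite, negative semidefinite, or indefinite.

Write A = [[0, 0, 0, 0], [0, 5, -10, 0], [0, -10, 20, 0], [0, 0, 0, 0]].
Row-reducing A symmetrically gives the diagonal entries 0, 5, 0, 0.
Counting signs: 1 positive, 3 zero.
Hence Q is positive semidefinite.

positive semidefinite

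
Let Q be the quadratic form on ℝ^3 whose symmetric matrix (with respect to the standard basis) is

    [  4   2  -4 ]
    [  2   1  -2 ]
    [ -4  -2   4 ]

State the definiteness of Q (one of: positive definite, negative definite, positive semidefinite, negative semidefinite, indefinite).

positive semidefinite

Congruent diagonalization of A (simultaneous row and column reduction) yields pivots 4, 0, 0.
So there are 1 positive, 2 zero pivots.
Hence Q is positive semidefinite.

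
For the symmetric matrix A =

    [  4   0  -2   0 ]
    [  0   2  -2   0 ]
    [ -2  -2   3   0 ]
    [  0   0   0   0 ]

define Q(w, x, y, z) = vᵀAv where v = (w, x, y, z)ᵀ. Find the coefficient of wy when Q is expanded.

-4

The coefficient of wy is A[1,3] + A[3,1] = 2·(-2) = -4.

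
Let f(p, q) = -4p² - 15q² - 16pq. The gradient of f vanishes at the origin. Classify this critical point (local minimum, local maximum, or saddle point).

saddle point

The Hessian at the origin is H = [[-8, -16], [-16, -30]].
det H = -8·-30 − (-16)² = -16 < 0, so H is indefinite.
Therefore the origin is a saddle point.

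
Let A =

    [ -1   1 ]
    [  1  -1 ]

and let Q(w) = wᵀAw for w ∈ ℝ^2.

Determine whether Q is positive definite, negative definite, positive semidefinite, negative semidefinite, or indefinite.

Congruent diagonalization of A (simultaneous row and column reduction) yields pivots -1, 0.
So there are 1 negative, 1 zero pivots.
Hence Q is negative semidefinite.

negative semidefinite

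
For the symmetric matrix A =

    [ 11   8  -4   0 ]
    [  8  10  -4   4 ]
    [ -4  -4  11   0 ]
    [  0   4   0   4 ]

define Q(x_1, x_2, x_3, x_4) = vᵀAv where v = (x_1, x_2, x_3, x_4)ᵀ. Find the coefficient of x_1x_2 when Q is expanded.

The coefficient of x_1x_2 is A[1,2] + A[2,1] = 2·8 = 16.

16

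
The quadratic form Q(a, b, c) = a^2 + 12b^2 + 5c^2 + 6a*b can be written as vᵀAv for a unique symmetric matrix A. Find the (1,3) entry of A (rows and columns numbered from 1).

0

The coefficient of a·c in Q is 0. For a symmetric A this equals A[1,3] + A[3,1] = 2·A[1,3].
So A[1,3] = 0/2 = 0.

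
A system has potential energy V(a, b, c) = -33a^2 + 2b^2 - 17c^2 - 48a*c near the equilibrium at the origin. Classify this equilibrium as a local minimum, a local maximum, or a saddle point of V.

saddle point

The Hessian at the origin is H = [[-66, 0, -48], [0, 4, 0], [-48, 0, -34]].
Congruent diagonalization of H (simultaneous row and column reduction) yields pivots -66, 4, 10/11.
Counting signs: 2 positive, 1 negative.
H is indefinite, so the origin is a saddle point.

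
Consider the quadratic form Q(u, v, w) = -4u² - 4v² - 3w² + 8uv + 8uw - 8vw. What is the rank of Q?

2

Write A = [[-4, 4, 4], [4, -4, -4], [4, -4, -3]].
Symmetric row and column elimination reduces A to a congruent diagonal form with pivots -4, 0, 1.
So there are 1 positive, 1 negative, 1 zero pivots.
The rank is the number of nonzero pivots: 2.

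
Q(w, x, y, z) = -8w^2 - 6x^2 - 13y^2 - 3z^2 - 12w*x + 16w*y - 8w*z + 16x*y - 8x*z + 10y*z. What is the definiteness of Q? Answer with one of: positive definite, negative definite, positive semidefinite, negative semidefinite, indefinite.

The associated matrix is A = [[-8, -6, 8, -4], [-6, -6, 8, -4], [8, 8, -13, 5], [-4, -4, 5, -3]].
Symmetric row and column elimination reduces A to a congruent diagonal form with pivots -8, -3/2, -7/3, -2/7.
That gives 4 negative pivots.
Hence Q is negative definite.

negative definite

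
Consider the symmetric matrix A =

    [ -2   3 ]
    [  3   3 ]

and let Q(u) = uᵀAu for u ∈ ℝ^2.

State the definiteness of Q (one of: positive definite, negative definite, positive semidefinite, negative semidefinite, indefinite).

indefinite

For the 2×2 matrix [[-2, 3], [3, 3]]: det = -2·3 − (3)² = -15, trace = 1.
det < 0 so the eigenvalues have opposite signs; the form is indefinite.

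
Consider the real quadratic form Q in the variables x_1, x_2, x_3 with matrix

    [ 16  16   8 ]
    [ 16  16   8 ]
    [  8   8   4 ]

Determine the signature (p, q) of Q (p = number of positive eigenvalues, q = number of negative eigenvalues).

(1, 0)

Applying the same elementary operations to the rows and columns of A produces a congruent diagonal matrix with entries 16, 0, 0.
That gives 1 positive, 2 zero pivots.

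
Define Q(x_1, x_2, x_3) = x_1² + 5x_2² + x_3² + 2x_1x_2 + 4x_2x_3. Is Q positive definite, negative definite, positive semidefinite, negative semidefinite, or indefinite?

positive semidefinite

The associated matrix is A = [[1, 1, 0], [1, 5, 2], [0, 2, 1]].
Row-reducing A symmetrically gives the diagonal entries 1, 4, 0.
That gives 2 positive, 1 zero pivots.
Hence Q is positive semidefinite.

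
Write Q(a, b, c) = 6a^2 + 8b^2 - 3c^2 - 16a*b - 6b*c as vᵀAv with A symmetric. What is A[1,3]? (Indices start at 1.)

The coefficient of a·c in Q is 0. For a symmetric A this equals A[1,3] + A[3,1] = 2·A[1,3].
So A[1,3] = 0/2 = 0.

0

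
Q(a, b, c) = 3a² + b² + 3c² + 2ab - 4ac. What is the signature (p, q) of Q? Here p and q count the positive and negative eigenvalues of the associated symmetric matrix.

(3, 0)

The symmetric matrix is A = [[3, 1, -2], [1, 1, 0], [-2, 0, 3]].
Applying the same elementary operations to the rows and columns of A produces a congruent diagonal matrix with entries 3, 2/3, 1.
Counting signs: 3 positive.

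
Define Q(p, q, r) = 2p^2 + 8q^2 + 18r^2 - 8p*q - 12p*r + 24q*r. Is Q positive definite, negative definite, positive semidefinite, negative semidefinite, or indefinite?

Write A = [[2, -4, -6], [-4, 8, 12], [-6, 12, 18]].
Congruent diagonalization of A (simultaneous row and column reduction) yields pivots 2, 0, 0.
That gives 1 positive, 2 zero pivots.
Hence Q is positive semidefinite.

positive semidefinite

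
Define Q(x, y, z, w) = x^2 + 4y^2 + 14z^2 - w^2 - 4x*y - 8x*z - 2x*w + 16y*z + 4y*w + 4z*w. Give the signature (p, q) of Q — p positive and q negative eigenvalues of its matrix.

(1, 1)

The symmetric matrix is A = [[1, -2, -4, -1], [-2, 4, 8, 2], [-4, 8, 14, 2], [-1, 2, 2, -1]].
Applying the same elementary operations to the rows and columns of A produces a congruent diagonal matrix with entries 1, 0, -2, 0.
Counting signs: 1 positive, 1 negative, 2 zero.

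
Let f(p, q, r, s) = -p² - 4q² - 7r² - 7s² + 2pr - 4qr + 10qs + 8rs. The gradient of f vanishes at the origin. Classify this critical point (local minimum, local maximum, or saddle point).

local maximum

The Hessian at the origin is H = [[-2, 0, 2, 0], [0, -8, -4, 10], [2, -4, -14, 8], [0, 10, 8, -14]].
Row-reducing H symmetrically gives the diagonal entries -2, -8, -10, -3/5.
Counting signs: 4 negative.
H is negative definite, so the origin is a strict local maximum.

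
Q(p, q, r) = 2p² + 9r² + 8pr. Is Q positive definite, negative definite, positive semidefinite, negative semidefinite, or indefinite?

The symmetric matrix is A = [[2, 0, 4], [0, 0, 0], [4, 0, 9]].
Congruent diagonalization of A (simultaneous row and column reduction) yields pivots 2, 0, 1.
So there are 2 positive, 1 zero pivots.
Hence Q is positive semidefinite.

positive semidefinite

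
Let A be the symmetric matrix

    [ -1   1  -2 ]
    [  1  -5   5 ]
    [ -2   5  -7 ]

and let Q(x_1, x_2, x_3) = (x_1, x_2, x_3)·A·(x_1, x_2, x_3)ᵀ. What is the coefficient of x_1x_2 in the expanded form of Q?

The coefficient of x_1x_2 is A[1,2] + A[2,1] = 2·1 = 2.

2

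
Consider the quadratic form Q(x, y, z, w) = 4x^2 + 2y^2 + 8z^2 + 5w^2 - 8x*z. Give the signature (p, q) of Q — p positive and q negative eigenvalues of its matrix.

The symmetric matrix is A = [[4, 0, -4, 0], [0, 2, 0, 0], [-4, 0, 8, 0], [0, 0, 0, 5]].
An LDLᵀ factorisation of A has diagonal entries 4, 2, 4, 5.
Counting signs: 4 positive.

(4, 0)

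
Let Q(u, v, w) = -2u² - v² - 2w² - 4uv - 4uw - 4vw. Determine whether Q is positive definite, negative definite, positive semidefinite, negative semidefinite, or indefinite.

indefinite

Write A = [[-2, -2, -2], [-2, -1, -2], [-2, -2, -2]].
Applying the same elementary operations to the rows and columns of A produces a congruent diagonal matrix with entries -2, 1, 0.
That gives 1 positive, 1 negative, 1 zero pivots.
Hence Q is indefinite.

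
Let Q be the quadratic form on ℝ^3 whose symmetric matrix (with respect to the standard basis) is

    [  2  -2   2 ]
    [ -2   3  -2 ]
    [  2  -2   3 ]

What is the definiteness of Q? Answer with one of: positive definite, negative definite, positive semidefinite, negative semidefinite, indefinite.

Congruent diagonalization of A (simultaneous row and column reduction) yields pivots 2, 1, 1.
So there are 3 positive pivots.
Hence Q is positive definite.

positive definite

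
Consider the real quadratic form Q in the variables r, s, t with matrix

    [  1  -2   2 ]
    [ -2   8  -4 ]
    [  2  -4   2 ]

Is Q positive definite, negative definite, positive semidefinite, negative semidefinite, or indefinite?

Symmetric row and column elimination reduces A to a congruent diagonal form with pivots 1, 4, -2.
That gives 2 positive, 1 negative pivots.
Hence Q is indefinite.

indefinite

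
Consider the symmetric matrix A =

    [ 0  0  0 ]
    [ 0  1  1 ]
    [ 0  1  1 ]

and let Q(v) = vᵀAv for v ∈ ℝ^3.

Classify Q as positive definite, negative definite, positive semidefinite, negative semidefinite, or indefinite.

positive semidefinite

Row-reducing A symmetrically gives the diagonal entries 0, 1, 0.
So there are 1 positive, 2 zero pivots.
Hence Q is positive semidefinite.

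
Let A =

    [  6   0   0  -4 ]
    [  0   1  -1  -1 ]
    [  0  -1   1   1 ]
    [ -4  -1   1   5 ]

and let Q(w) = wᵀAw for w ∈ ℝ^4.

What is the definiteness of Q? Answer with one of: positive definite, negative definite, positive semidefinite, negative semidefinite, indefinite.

positive semidefinite

Congruent diagonalization of A (simultaneous row and column reduction) yields pivots 6, 1, 0, 4/3.
Counting signs: 3 positive, 1 zero.
Hence Q is positive semidefinite.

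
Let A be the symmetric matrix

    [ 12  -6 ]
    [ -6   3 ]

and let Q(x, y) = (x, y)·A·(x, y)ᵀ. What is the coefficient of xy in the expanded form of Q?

The coefficient of xy is A[1,2] + A[2,1] = 2·(-6) = -12.

-12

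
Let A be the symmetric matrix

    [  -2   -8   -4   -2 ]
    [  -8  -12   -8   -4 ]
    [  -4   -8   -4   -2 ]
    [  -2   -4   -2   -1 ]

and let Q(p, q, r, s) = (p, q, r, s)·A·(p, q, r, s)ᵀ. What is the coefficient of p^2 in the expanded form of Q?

-2

The coefficient of p^2 is the diagonal entry A[1,1] = -2.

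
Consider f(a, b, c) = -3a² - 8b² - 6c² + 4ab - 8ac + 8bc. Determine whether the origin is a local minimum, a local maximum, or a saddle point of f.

local maximum

The Hessian at the origin is H = [[-6, 4, -8], [4, -16, 8], [-8, 8, -12]].
Symmetric row and column elimination reduces H to a congruent diagonal form with pivots -6, -40/3, -4/5.
That gives 3 negative pivots.
H is negative definite, so the origin is a strict local maximum.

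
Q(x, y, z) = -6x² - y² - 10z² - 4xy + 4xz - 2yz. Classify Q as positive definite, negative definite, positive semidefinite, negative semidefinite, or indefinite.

negative definite

The symmetric matrix of Q is A = [[-6, -2, 2], [-2, -1, -1], [2, -1, -10]].
Leading principal minors: Δ_1 = -6, Δ_2 = 2, Δ_3 = -2.
The signs alternate starting with Δ_1 < 0, so by Sylvester's criterion Q is negative definite.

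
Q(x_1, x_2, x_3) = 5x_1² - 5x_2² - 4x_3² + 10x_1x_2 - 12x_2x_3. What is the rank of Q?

The symmetric matrix is A = [[5, 5, 0], [5, -5, -6], [0, -6, -4]].
Congruent diagonalization of A (simultaneous row and column reduction) yields pivots 5, -10, -2/5.
So there are 1 positive, 2 negative pivots.
The rank is the number of nonzero pivots: 3.

3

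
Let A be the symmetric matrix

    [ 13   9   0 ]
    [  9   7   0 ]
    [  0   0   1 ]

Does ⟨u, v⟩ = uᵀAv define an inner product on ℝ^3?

Leading principal minors: Δ_1 = 13, Δ_2 = 10, Δ_3 = 10.
All leading principal minors are positive, so by Sylvester's criterion Q is positive definite.
⟨·,·⟩ is an inner product exactly when A is positive definite.

yes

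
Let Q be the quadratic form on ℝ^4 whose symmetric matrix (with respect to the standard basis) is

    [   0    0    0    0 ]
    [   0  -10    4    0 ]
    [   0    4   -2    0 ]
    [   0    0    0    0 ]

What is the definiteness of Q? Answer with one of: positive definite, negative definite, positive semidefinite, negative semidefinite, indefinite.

negative semidefinite

Congruent diagonalization of A (simultaneous row and column reduction) yields pivots 0, -10, -2/5, 0.
Counting signs: 2 negative, 2 zero.
Hence Q is negative semidefinite.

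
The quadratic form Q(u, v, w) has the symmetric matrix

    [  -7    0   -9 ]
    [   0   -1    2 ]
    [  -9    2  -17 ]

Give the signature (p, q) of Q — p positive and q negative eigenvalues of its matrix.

Row-reducing A symmetrically gives the diagonal entries -7, -1, -10/7.
Counting signs: 3 negative.

(0, 3)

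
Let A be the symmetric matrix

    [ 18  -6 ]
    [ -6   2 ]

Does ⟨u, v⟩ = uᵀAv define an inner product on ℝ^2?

no

Row-reducing A symmetrically gives the diagonal entries 18, 0.
So there are 1 positive, 1 zero pivots.
Hence Q is positive semidefinite.
⟨·,·⟩ is an inner product exactly when A is positive definite.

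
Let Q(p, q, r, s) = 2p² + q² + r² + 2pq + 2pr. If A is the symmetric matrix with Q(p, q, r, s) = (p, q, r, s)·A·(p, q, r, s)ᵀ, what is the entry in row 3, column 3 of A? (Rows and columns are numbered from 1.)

The coefficient of r² in Q is 1, and that is exactly A[3,3].

1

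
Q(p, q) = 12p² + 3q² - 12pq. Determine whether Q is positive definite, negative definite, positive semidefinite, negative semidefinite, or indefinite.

The symmetric matrix of Q is [[12, -6], [-6, 3]].
For the 2×2 matrix [[12, -6], [-6, 3]]: det = 12·3 − (-6)² = 0, trace = 15.
det = 0 so one eigenvalue is zero; the form is semidefinite with the sign of the trace.

positive semidefinite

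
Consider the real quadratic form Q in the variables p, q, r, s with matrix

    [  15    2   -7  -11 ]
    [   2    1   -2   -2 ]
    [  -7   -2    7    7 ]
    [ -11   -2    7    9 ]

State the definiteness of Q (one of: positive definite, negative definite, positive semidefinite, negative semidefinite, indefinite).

Applying the same elementary operations to the rows and columns of A produces a congruent diagonal matrix with entries 15, 11/15, 24/11, 0.
So there are 3 positive, 1 zero pivots.
Hence Q is positive semidefinite.

positive semidefinite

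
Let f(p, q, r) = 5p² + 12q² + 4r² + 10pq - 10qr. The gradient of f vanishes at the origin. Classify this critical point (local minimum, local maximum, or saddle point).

The Hessian at the origin is H = [[10, 10, 0], [10, 24, -10], [0, -10, 8]].
An LDLᵀ factorisation of H has diagonal entries 10, 14, 6/7.
Counting signs: 3 positive.
H is positive definite, so the origin is a strict local minimum.

local minimum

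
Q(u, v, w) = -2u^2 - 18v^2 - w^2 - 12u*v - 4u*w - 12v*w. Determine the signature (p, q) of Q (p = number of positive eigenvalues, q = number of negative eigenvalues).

(1, 1)

Write A = [[-2, -6, -2], [-6, -18, -6], [-2, -6, -1]].
Applying the same elementary operations to the rows and columns of A produces a congruent diagonal matrix with entries -2, 0, 1.
Counting signs: 1 positive, 1 negative, 1 zero.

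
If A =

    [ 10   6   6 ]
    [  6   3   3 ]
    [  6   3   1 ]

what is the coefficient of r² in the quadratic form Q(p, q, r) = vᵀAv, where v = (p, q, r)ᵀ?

1

The coefficient of r² is the diagonal entry A[3,3] = 1.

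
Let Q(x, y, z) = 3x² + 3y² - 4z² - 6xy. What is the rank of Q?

2

Write A = [[3, -3, 0], [-3, 3, 0], [0, 0, -4]].
Symmetric row and column elimination reduces A to a congruent diagonal form with pivots 3, 0, -4.
That gives 1 positive, 1 negative, 1 zero pivots.
The rank is the number of nonzero pivots: 2.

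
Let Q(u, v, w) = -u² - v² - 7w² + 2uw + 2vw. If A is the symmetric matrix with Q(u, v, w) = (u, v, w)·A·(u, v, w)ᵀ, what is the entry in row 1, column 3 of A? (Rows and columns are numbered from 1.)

1

The coefficient of u·w in Q is 2. For a symmetric A this equals A[1,3] + A[3,1] = 2·A[1,3].
So A[1,3] = 2/2 = 1.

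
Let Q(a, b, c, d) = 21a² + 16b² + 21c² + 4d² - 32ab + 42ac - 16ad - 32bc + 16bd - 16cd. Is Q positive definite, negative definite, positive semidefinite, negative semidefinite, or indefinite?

positive semidefinite

The symmetric matrix is A = [[21, -16, 21, -8], [-16, 16, -16, 8], [21, -16, 21, -8], [-8, 8, -8, 4]].
Symmetric row and column elimination reduces A to a congruent diagonal form with pivots 21, 80/21, 0, 0.
Counting signs: 2 positive, 2 zero.
Hence Q is positive semidefinite.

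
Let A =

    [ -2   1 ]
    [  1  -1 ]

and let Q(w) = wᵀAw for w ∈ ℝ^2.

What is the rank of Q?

Congruent diagonalization of A (simultaneous row and column reduction) yields pivots -2, -1/2.
So there are 2 negative pivots.
The rank is the number of nonzero pivots: 2.

2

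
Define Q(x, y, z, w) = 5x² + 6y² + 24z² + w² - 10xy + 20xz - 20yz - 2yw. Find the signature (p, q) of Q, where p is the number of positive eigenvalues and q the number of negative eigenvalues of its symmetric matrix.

The symmetric matrix is A = [[5, -5, 10, 0], [-5, 6, -10, -1], [10, -10, 24, 0], [0, -1, 0, 1]].
Symmetric row and column elimination reduces A to a congruent diagonal form with pivots 5, 1, 4, 0.
Counting signs: 3 positive, 1 zero.

(3, 0)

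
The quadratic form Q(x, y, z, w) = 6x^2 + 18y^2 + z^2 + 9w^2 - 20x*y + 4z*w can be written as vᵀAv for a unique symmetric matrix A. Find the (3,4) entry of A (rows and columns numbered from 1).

2

The coefficient of z·w in Q is 4. For a symmetric A this equals A[3,4] + A[4,3] = 2·A[3,4].
So A[3,4] = 4/2 = 2.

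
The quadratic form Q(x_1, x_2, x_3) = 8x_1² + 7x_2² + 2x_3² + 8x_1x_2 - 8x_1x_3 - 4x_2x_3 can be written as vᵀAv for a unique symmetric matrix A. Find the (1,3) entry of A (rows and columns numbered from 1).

-4

The coefficient of x_1·x_3 in Q is -8. For a symmetric A this equals A[1,3] + A[3,1] = 2·A[1,3].
So A[1,3] = -8/2 = -4.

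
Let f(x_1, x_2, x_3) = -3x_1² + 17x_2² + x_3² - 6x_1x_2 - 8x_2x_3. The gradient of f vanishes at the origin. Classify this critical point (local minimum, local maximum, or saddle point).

The Hessian at the origin is H = [[-6, -6, 0], [-6, 34, -8], [0, -8, 2]].
Applying the same elementary operations to the rows and columns of H produces a congruent diagonal matrix with entries -6, 40, 2/5.
That gives 2 positive, 1 negative pivots.
H is indefinite, so the origin is a saddle point.

saddle point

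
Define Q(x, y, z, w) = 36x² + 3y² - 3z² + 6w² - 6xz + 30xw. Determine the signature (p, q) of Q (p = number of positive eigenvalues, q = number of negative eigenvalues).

The symmetric matrix is A = [[36, 0, -3, 15], [0, 3, 0, 0], [-3, 0, -3, 0], [15, 0, 0, 6]].
Symmetric row and column elimination reduces A to a congruent diagonal form with pivots 36, 3, -13/4, 3/13.
That gives 3 positive, 1 negative pivots.

(3, 1)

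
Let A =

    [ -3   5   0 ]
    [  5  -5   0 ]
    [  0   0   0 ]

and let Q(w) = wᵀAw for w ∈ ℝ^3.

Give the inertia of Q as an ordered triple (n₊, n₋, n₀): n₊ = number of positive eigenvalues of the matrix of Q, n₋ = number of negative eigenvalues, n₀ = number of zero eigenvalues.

Applying the same elementary operations to the rows and columns of A produces a congruent diagonal matrix with entries -3, 10/3, 0.
That gives 1 positive, 1 negative, 1 zero pivots.

(1, 1, 1)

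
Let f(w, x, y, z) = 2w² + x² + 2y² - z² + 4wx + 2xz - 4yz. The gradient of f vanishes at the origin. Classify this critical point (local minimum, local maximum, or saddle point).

The Hessian at the origin is H = [[4, 4, 0, 0], [4, 2, 0, 2], [0, 0, 4, -4], [0, 2, -4, -2]].
Symmetric row and column elimination reduces H to a congruent diagonal form with pivots 4, -2, 4, -4.
Counting signs: 2 positive, 2 negative.
H is indefinite, so the origin is a saddle point.

saddle point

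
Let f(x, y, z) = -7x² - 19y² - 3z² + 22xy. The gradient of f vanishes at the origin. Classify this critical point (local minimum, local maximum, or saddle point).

local maximum

The Hessian at the origin is H = [[-14, 22, 0], [22, -38, 0], [0, 0, -6]].
Applying the same elementary operations to the rows and columns of H produces a congruent diagonal matrix with entries -14, -24/7, -6.
That gives 3 negative pivots.
H is negative definite, so the origin is a strict local maximum.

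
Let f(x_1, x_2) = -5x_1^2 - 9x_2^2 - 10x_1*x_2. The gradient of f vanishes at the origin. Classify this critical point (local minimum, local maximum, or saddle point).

local maximum

The Hessian at the origin is H = [[-10, -10], [-10, -18]].
det H = -10·-18 − (-10)² = 80 > 0 and H[1,1] = -10 < 0, so H is negative definite.
Therefore the origin is a local maximum.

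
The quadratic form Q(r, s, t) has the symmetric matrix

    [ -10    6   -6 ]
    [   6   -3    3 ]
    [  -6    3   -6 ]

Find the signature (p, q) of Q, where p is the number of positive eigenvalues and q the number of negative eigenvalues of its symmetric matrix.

(1, 2)

Row-reducing A symmetrically gives the diagonal entries -10, 3/5, -3.
That gives 1 positive, 2 negative pivots.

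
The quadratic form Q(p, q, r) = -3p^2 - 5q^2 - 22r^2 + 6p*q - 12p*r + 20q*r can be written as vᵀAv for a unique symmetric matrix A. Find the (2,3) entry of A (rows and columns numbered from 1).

The coefficient of q·r in Q is 20. For a symmetric A this equals A[2,3] + A[3,2] = 2·A[2,3].
So A[2,3] = 20/2 = 10.

10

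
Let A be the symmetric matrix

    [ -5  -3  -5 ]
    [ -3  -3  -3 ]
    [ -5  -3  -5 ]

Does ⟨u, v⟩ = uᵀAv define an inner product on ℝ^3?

no

Congruent diagonalization of A (simultaneous row and column reduction) yields pivots -5, -6/5, 0.
That gives 2 negative, 1 zero pivots.
Hence Q is negative semidefinite.
⟨·,·⟩ is an inner product exactly when A is positive definite.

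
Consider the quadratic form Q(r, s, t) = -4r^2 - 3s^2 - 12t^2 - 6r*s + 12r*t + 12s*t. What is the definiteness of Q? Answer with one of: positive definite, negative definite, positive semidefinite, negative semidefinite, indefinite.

The symmetric matrix is A = [[-4, -3, 6], [-3, -3, 6], [6, 6, -12]].
Congruent diagonalization of A (simultaneous row and column reduction) yields pivots -4, -3/4, 0.
That gives 2 negative, 1 zero pivots.
Hence Q is negative semidefinite.

negative semidefinite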